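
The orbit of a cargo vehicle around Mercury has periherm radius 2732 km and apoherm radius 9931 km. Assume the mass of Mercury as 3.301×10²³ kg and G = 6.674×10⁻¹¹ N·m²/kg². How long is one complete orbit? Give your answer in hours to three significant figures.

T ≈ 5.92 hours

μ = GM = 6.674×10⁻¹¹ × 3.301×10²³ = 2.203×10¹³ m³/s².
Semi-major axis a = (r_p + r_a)/2 = (2732.0 + 9931.0)/2 = 6331.5 km = 6.332×10⁶ m.
By Kepler's third law T = 2π√(a³/μ) = 2π × 3.394×10³ = 2.133×10⁴ s.
= 5.924 hours.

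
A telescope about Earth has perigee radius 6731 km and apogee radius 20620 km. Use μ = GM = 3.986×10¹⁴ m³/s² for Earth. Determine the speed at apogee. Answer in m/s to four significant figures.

v ≈ 3085 m/s

Semi-major axis a = (r_p + r_a)/2 = 13676 km = 1.368×10⁷ m.
Vis-viva: v² = μ(2/r − 1/a) = 3.986×10¹⁴ × (9.699×10⁻⁸ − 7.312×10⁻⁸) = 9.514×10⁶ m²/s².
v = 3085 m/s.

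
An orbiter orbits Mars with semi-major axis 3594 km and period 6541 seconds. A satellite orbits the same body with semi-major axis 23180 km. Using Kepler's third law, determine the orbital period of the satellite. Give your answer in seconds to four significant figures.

Kepler's third law: T² ∝ a³, so T₂ = T₁ (a₂/a₁)^(3/2).
a₂/a₁ = 6.450, (a₂/a₁)^(3/2) = 16.38.
T₂ = 6541 × 16.38 = 1.071×10⁵ seconds.

T₂ ≈ 1.071×10⁵ seconds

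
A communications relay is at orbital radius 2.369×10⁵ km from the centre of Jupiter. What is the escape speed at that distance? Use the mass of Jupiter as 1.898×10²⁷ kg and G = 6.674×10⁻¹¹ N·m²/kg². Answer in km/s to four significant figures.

μ = GM = 6.674×10⁻¹¹ × 1.898×10²⁷ = 1.267×10¹⁷ m³/s².
r = 2.369×10⁵ km = 2.369×10⁸ m.
Escape speed v_esc = √(2μ/r) = √(2 × 1.267×10¹⁷ / 2.369×10⁸) = √(1.069×10⁹) = 32700 m/s.
= 32.70 km/s.

v_esc ≈ 32.70 km/s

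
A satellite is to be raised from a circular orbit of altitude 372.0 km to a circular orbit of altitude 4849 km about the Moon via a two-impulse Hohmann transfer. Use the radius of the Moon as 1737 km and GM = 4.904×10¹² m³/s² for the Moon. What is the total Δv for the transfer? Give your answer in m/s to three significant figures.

r₁ = 1737 + 372.0 = 2109.0 km = 2.1090×10⁶ m.
r₂ = 1737 + 4849 = 6586.0 km = 6.5860×10⁶ m.
Transfer ellipse a_t = (r₁ + r₂)/2 = 4.348×10⁶ m.
At r₁: circular v_c1 = √(μ/r₁) = 1525 m/s; transfer-perilune v_p = √[μ(2/r₁ − 1/a_t)] = 1877 m/s.
Δv₁ = v_p − v_c1 = 352.0 m/s.
At r₂: circular v_c2 = √(μ/r₂) = 862.9 m/s; transfer-apolune v_a = √[μ(2/r₂ − 1/a_t)] = 601.0 m/s.
Δv₂ = v_c2 − v_a = 261.9 m/s.
Total Δv = Δv₁ + Δv₂ = 613.9 m/s.

Δv_total ≈ 614 m/s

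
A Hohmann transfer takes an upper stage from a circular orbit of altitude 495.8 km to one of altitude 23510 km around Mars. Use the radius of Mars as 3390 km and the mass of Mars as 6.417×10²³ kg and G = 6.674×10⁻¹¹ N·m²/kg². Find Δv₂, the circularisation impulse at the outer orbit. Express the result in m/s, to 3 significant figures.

Δv ≈ 628 m/s

μ = GM = 6.674×10⁻¹¹ × 6.417×10²³ = 4.283×10¹³ m³/s².
r₁ = 3390 + 495.8 = 3885.8 km = 3.8858×10⁶ m.
r₂ = 3390 + 23510 = 26900 km = 2.6900×10⁷ m.
Transfer ellipse a_t = (r₁ + r₂)/2 = 1.539×10⁷ m.
At r₁: circular v_c1 = √(μ/r₁) = 3320 m/s; transfer-periapsis v_p = √[μ(2/r₁ − 1/a_t)] = 4389 m/s.
At r₂: circular v_c2 = √(μ/r₂) = 1262 m/s; transfer-apoapsis v_a = √[μ(2/r₂ − 1/a_t)] = 634.0 m/s.
Δv₂ = v_c2 − v_a = 627.8 m/s.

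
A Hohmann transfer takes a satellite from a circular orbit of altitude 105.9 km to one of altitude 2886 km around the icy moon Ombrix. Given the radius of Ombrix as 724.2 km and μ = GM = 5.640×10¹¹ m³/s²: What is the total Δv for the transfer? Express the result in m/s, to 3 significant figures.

r₁ = 724.2 + 105.9 = 830.10 km = 8.3010×10⁵ m.
r₂ = 724.2 + 2886 = 3610.2 km = 3.6102×10⁶ m.
Transfer ellipse a_t = (r₁ + r₂)/2 = 2.220×10⁶ m.
At r₁: circular v_c1 = √(μ/r₁) = 824.3 m/s; transfer-periapsis v_p = √[μ(2/r₁ − 1/a_t)] = 1051 m/s.
Δv₁ = v_p − v_c1 = 226.8 m/s.
At r₂: circular v_c2 = √(μ/r₂) = 395.3 m/s; transfer-apoapsis v_a = √[μ(2/r₂ − 1/a_t)] = 241.7 m/s.
Δv₂ = v_c2 − v_a = 153.6 m/s.
Total Δv = Δv₁ + Δv₂ = 380.4 m/s.

Δv_total ≈ 380 m/s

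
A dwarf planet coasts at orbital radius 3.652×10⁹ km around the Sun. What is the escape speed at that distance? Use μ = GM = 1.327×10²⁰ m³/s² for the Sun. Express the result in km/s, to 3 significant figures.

r = 3.652×10⁹ km = 3.652×10¹² m.
Escape speed v_esc = √(2μ/r) = √(2 × 1.327×10²⁰ / 3.652×10¹²) = √(7.267×10⁷) = 8525 m/s.
= 8.525 km/s.

v_esc ≈ 8.52 km/s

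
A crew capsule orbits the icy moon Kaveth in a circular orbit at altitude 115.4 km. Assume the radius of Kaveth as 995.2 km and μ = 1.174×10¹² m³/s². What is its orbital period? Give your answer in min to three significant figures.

r = 995.2 + 115.4 = 1110.6 km = 1.1106×10⁶ m.
Kepler's third law: T = 2π√(r³/μ) = 2π√((1.111×10⁶)³ / 1.174×10¹²).
r³/μ = 1.167×10⁶ s², so T = 2π × 1.080×10³ = 6.787×10³ s.
Converting: 6.787×10³ s ÷ 60.00 = 113.1 min.

T ≈ 113 min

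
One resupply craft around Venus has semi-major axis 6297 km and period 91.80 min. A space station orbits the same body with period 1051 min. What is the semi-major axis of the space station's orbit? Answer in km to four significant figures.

Kepler's third law: a³ ∝ T², so a₂ = a₁ (T₂/T₁)^(2/3).
T₂/T₁ = 11.45, (T₂/T₁)^(2/3) = 5.080.
a₂ = 6297 × 5.080 = 31990 km.

a₂ ≈ 31990 km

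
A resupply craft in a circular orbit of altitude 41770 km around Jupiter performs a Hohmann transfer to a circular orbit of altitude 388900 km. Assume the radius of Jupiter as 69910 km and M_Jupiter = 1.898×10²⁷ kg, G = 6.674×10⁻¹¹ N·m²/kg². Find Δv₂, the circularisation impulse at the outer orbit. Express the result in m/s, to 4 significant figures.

Δv ≈ 6219 m/s

μ = GM = 6.674×10⁻¹¹ × 1.898×10²⁷ = 1.267×10¹⁷ m³/s².
r₁ = 69910 + 41770 = 111680 km = 1.1168×10⁸ m.
r₂ = 69910 + 388900 = 458810 km = 4.5881×10⁸ m.
Transfer ellipse a_t = (r₁ + r₂)/2 = 2.852×10⁸ m.
At r₁: circular v_c1 = √(μ/r₁) = 33680 m/s; transfer-perijove v_p = √[μ(2/r₁ − 1/a_t)] = 42710 m/s.
At r₂: circular v_c2 = √(μ/r₂) = 16620 m/s; transfer-apojove v_a = √[μ(2/r₂ − 1/a_t)] = 10400 m/s.
Δv₂ = v_c2 − v_a = 6219 m/s.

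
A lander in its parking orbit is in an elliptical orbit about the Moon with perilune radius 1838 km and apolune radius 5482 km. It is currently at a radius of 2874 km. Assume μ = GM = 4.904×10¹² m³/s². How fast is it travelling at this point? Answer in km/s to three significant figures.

Semi-major axis a = (r_p + r_a)/2 = 3660.0 km = 3.660×10⁶ m.
Vis-viva: v² = μ(2/r − 1/a) = 4.904×10¹² × (6.959×10⁻⁷ − 2.732×10⁻⁷) = 2.073×10⁶ m²/s².
v = 1440 m/s = 1.440 km/s.

v ≈ 1.44 km/s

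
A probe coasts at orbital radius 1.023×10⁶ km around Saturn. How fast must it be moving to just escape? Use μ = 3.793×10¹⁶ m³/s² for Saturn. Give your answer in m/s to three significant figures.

v_esc ≈ 8610 m/s

r = 1.023×10⁶ km = 1.023×10⁹ m.
Escape speed v_esc = √(2μ/r) = √(2 × 3.793×10¹⁶ / 1.023×10⁹) = √(7.415×10⁷) = 8611 m/s.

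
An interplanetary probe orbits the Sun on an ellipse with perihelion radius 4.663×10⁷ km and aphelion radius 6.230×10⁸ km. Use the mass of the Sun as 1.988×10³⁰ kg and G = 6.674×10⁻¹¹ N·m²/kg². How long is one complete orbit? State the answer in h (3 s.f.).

μ = GM = 6.674×10⁻¹¹ × 1.988×10³⁰ = 1.327×10²⁰ m³/s².
Semi-major axis a = (r_p + r_a)/2 = (4.6630×10⁷ + 6.2300×10⁸)/2 = 3.3482×10⁸ km = 3.348×10¹¹ m.
By Kepler's third law T = 2π√(a³/μ) = 2π × 1.682×10⁷ = 1.057×10⁸ s.
= 29360 h.

T ≈ 29400 h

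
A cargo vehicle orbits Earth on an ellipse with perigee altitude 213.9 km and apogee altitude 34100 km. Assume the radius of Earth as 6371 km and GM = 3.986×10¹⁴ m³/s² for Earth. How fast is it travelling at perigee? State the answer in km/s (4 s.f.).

v ≈ 10.20 km/s

r_p = 6371 + 213.9 = 6584.9 km = 6.5849×10⁶ m.
r_a = 6371 + 34100 = 40471 km = 4.0471×10⁷ m.
Semi-major axis a = (r_p + r_a)/2 = 23528 km = 2.353×10⁷ m.
Vis-viva: v² = μ(2/r − 1/a) = 3.986×10¹⁴ × (3.037×10⁻⁷ − 4.250×10⁻⁸) = 1.041×10⁸ m²/s².
v = 10200 m/s = 10.20 km/s.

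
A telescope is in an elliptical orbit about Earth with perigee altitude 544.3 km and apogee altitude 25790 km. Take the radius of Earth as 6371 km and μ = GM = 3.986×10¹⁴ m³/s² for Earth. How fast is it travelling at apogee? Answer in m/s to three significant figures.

r_p = 6371 + 544.3 = 6915.3 km = 6.9153×10⁶ m.
r_a = 6371 + 25790 = 32161 km = 3.2161×10⁷ m.
Semi-major axis a = (r_p + r_a)/2 = 19538 km = 1.954×10⁷ m.
Vis-viva: v² = μ(2/r − 1/a) = 3.986×10¹⁴ × (6.219×10⁻⁸ − 5.118×10⁻⁸) = 4.387×10⁶ m²/s².
v = 2094 m/s.

v ≈ 2090 m/s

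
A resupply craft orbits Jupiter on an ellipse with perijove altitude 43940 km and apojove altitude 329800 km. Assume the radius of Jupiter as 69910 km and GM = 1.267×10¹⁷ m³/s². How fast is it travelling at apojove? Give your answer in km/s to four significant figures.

v ≈ 11.86 km/s

r_p = 69910 + 43940 = 113850 km = 1.1385×10⁸ m.
r_a = 69910 + 329800 = 399710 km = 3.9971×10⁸ m.
Semi-major axis a = (r_p + r_a)/2 = 2.5678×10⁵ km = 2.568×10⁸ m.
Vis-viva: v² = μ(2/r − 1/a) = 1.267×10¹⁷ × (5.004×10⁻⁹ − 3.894×10⁻⁹) = 1.405×10⁸ m²/s².
v = 11860 m/s = 11.86 km/s.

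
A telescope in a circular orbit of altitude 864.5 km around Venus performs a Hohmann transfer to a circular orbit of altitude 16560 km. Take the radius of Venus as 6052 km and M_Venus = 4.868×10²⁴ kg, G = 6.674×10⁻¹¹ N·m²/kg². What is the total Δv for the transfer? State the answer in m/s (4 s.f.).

μ = GM = 6.674×10⁻¹¹ × 4.868×10²⁴ = 3.249×10¹⁴ m³/s².
r₁ = 6052 + 864.5 = 6916.5 km = 6.9165×10⁶ m.
r₂ = 6052 + 16560 = 22612 km = 2.2612×10⁷ m.
Transfer ellipse a_t = (r₁ + r₂)/2 = 1.476×10⁷ m.
At r₁: circular v_c1 = √(μ/r₁) = 6854 m/s; transfer-periapsis v_p = √[μ(2/r₁ − 1/a_t)] = 8482 m/s.
Δv₁ = v_p − v_c1 = 1628 m/s.
At r₂: circular v_c2 = √(μ/r₂) = 3791 m/s; transfer-apoapsis v_a = √[μ(2/r₂ − 1/a_t)] = 2594 m/s.
Δv₂ = v_c2 − v_a = 1196 m/s.
Total Δv = Δv₁ + Δv₂ = 2824 m/s.

Δv_total ≈ 2824 m/s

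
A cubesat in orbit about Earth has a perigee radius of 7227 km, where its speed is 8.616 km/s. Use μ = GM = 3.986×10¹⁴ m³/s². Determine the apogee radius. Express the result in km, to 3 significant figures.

r_p = 7.227×10⁶ m.
Specific energy ε = v²/2 − μ/r = -1.804×10⁷ J/kg, so a = −μ/(2ε) = 1.105×10⁷ m.
The apsides satisfy r_p + r_a = 2a, so the apogee radius is 2a − r_p = 1.487×10⁷ m = 14873 km.

apogee radius ≈ 14900 km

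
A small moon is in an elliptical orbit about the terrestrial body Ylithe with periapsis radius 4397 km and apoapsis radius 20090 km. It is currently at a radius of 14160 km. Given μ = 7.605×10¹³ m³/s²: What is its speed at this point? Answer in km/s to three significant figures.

v ≈ 2.13 km/s

Semi-major axis a = (r_p + r_a)/2 = 12244 km = 1.224×10⁷ m.
Vis-viva: v² = μ(2/r − 1/a) = 7.605×10¹³ × (1.412×10⁻⁷ − 8.168×10⁻⁸) = 4.530×10⁶ m²/s².
v = 2128 m/s = 2.128 km/s.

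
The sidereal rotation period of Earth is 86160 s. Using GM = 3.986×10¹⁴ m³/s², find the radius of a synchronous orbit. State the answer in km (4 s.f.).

r_sync ≈ 42160 km

A synchronous orbit has period T, so by Kepler's third law a = (μT²/4π²)^(1/3).
μT²/4π² = 3.986×10¹⁴ × (8.616×10⁴)² / 39.48 = 7.495×10²² m³.
a = 4.216×10⁷ m = 42163 km.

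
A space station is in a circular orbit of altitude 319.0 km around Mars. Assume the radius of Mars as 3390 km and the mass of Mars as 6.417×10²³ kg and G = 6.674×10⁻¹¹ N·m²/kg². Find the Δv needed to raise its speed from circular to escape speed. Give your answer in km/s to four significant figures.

μ = GM = 6.674×10⁻¹¹ × 6.417×10²³ = 4.283×10¹³ m³/s².
r = 3390 + 319.0 = 3709.0 km = 3.7090×10⁶ m.
Circular speed v_c = √(μ/r) = 3398 m/s.
Escape speed v_esc = √(2μ/r) = √2 × v_c = 4806 m/s.
Δv = v_esc − v_c = 1408 m/s = 1.408 km/s.

Δv ≈ 1.408 km/s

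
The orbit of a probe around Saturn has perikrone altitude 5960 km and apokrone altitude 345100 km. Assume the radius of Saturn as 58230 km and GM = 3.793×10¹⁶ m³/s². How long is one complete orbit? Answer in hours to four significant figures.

T ≈ 32.03 hours

r_p = 58230 + 5960 = 64190 km = 6.4190×10⁷ m.
r_a = 58230 + 345100 = 403330 km = 4.0333×10⁸ m.
Semi-major axis a = (r_p + r_a)/2 = (64190 + 4.0333×10⁵)/2 = 2.3376×10⁵ km = 2.338×10⁸ m.
By Kepler's third law T = 2π√(a³/μ) = 2π × 1.835×10⁴ = 1.153×10⁵ s.
= 32.03 hours.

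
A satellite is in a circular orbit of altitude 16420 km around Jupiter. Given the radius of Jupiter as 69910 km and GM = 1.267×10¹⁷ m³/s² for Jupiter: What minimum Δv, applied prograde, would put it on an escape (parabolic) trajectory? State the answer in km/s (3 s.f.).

r = 69910 + 16420 = 86330 km = 8.6330×10⁷ m.
Circular speed v_c = √(μ/r) = 38310 m/s.
Escape speed v_esc = √(2μ/r) = √2 × v_c = 54180 m/s.
Δv = v_esc − v_c = 15870 m/s = 15.87 km/s.

Δv ≈ 15.9 km/s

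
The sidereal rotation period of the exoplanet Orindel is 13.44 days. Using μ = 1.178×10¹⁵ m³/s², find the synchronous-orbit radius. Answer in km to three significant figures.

r_sync ≈ 3.43×10⁵ km

T = 13.44 days = 1.161×10⁶ s.
A synchronous orbit has period T, so by Kepler's third law a = (μT²/4π²)^(1/3).
μT²/4π² = 1.178×10¹⁵ × (1.161×10⁶)² / 39.48 = 4.024×10²⁵ m³.
a = 3.427×10⁸ m = 3.4267×10⁵ km.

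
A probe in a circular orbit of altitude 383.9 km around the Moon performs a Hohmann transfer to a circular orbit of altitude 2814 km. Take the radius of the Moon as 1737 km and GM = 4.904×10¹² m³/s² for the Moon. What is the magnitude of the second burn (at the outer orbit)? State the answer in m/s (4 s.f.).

r₁ = 1737 + 383.9 = 2120.9 km = 2.1209×10⁶ m.
r₂ = 1737 + 2814 = 4551.0 km = 4.5510×10⁶ m.
Transfer ellipse a_t = (r₁ + r₂)/2 = 3.336×10⁶ m.
At r₁: circular v_c1 = √(μ/r₁) = 1521 m/s; transfer-perilune v_p = √[μ(2/r₁ − 1/a_t)] = 1776 m/s.
At r₂: circular v_c2 = √(μ/r₂) = 1038 m/s; transfer-apolune v_a = √[μ(2/r₂ − 1/a_t)] = 827.7 m/s.
Δv₂ = v_c2 − v_a = 210.4 m/s.

Δv ≈ 210.4 m/s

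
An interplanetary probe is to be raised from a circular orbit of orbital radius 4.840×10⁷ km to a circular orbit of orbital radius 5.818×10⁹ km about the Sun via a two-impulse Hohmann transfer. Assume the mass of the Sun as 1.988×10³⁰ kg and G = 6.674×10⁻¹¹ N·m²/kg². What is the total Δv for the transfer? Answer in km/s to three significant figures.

Δv_total ≈ 25.5 km/s

μ = GM = 6.674×10⁻¹¹ × 1.988×10³⁰ = 1.327×10²⁰ m³/s².
r₁ = 4.840×10⁷ km = 4.840×10¹⁰ m.
r₂ = 5.818×10⁹ km = 5.818×10¹² m.
Transfer ellipse a_t = (r₁ + r₂)/2 = 2.933×10¹² m.
At r₁: circular v_c1 = √(μ/r₁) = 52360 m/s; transfer-perihelion v_p = √[μ(2/r₁ − 1/a_t)] = 73740 m/s.
Δv₁ = v_p − v_c1 = 21380 m/s.
At r₂: circular v_c2 = √(μ/r₂) = 4775 m/s; transfer-aphelion v_a = √[μ(2/r₂ − 1/a_t)] = 613.4 m/s.
Δv₂ = v_c2 − v_a = 4162 m/s.
Total Δv = Δv₁ + Δv₂ = 25540 m/s = 25.54 km/s.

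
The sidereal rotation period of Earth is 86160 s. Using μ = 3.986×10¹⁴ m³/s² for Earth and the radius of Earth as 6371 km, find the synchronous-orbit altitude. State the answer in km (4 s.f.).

h_sync ≈ 35790 km

A synchronous orbit has period T, so by Kepler's third law a = (μT²/4π²)^(1/3).
μT²/4π² = 3.986×10¹⁴ × (8.616×10⁴)² / 39.48 = 7.495×10²² m³.
a = 4.216×10⁷ m = 42163 km.
Altitude h = a − R = 42163 − 6371 = 35792 km.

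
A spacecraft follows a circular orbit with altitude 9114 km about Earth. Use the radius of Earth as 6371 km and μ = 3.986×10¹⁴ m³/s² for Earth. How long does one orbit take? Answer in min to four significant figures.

r = 6371 + 9114 = 15485 km = 1.5485×10⁷ m.
Kepler's third law: T = 2π√(r³/μ) = 2π√((1.548×10⁷)³ / 3.986×10¹⁴).
r³/μ = 9.315×10⁶ s², so T = 2π × 3.052×10³ = 1.918×10⁴ s.
Converting: 1.918×10⁴ s ÷ 60.00 = 319.6 min.

T ≈ 319.6 min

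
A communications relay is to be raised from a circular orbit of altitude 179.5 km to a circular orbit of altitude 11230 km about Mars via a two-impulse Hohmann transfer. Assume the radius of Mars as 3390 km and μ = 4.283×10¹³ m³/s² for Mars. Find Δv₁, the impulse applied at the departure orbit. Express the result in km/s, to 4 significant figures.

Δv ≈ 0.9279 km/s

r₁ = 3390 + 179.5 = 3569.5 km = 3.5695×10⁶ m.
r₂ = 3390 + 11230 = 14620 km = 1.4620×10⁷ m.
Transfer ellipse a_t = (r₁ + r₂)/2 = 9.095×10⁶ m.
At r₁: circular v_c1 = √(μ/r₁) = 3464 m/s; transfer-periapsis v_p = √[μ(2/r₁ − 1/a_t)] = 4392 m/s.
Δv₁ = v_p − v_c1 = 927.9 m/s.
= 0.9279 km/s.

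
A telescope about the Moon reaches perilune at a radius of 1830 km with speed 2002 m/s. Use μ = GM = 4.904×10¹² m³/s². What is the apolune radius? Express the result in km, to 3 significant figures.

r_p = 1.830×10⁶ m.
Specific energy ε = v²/2 − μ/r = -6.758×10⁵ J/kg, so a = −μ/(2ε) = 3.628×10⁶ m.
The apsides satisfy r_p + r_a = 2a, so the apolune radius is 2a − r_p = 5.427×10⁶ m = 5426.8 km.

apolune radius ≈ 5430 km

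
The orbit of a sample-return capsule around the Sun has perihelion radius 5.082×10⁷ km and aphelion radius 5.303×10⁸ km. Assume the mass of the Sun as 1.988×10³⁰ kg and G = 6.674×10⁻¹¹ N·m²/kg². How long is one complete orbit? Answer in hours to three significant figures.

μ = GM = 6.674×10⁻¹¹ × 1.988×10³⁰ = 1.327×10²⁰ m³/s².
Semi-major axis a = (r_p + r_a)/2 = (5.0820×10⁷ + 5.3030×10⁸)/2 = 2.9056×10⁸ km = 2.906×10¹¹ m.
By Kepler's third law T = 2π√(a³/μ) = 2π × 1.360×10⁷ = 8.543×10⁷ s.
= 23730 hours.

T ≈ 23700 hours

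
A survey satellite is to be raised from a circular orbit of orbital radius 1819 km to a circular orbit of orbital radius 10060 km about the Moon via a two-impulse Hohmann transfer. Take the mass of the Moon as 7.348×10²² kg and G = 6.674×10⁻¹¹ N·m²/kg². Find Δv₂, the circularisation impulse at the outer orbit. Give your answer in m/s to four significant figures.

μ = GM = 6.674×10⁻¹¹ × 7.348×10²² = 4.904×10¹² m³/s².
r₁ = 1819 km = 1.819×10⁶ m.
r₂ = 10060 km = 1.006×10⁷ m.
Transfer ellipse a_t = (r₁ + r₂)/2 = 5.940×10⁶ m.
At r₁: circular v_c1 = √(μ/r₁) = 1642 m/s; transfer-perilune v_p = √[μ(2/r₁ − 1/a_t)] = 2137 m/s.
At r₂: circular v_c2 = √(μ/r₂) = 698.2 m/s; transfer-apolune v_a = √[μ(2/r₂ − 1/a_t)] = 386.4 m/s.
Δv₂ = v_c2 − v_a = 311.8 m/s.

Δv ≈ 311.8 m/s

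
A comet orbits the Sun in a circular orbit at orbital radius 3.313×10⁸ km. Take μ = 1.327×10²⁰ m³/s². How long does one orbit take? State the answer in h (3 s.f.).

r = 3.313×10⁸ km = 3.313×10¹¹ m.
Kepler's third law: T = 2π√(r³/μ) = 2π√((3.313×10¹¹)³ / 1.327×10²⁰).
r³/μ = 2.740×10¹⁴ s², so T = 2π × 1.655×10⁷ = 1.040×10⁸ s.
Converting: 1.040×10⁸ s ÷ 3600 = 28890 h.

T ≈ 28900 h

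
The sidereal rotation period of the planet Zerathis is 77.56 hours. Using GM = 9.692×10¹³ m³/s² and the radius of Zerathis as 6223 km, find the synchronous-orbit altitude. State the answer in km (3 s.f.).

T = 77.56 hours = 2.792×10⁵ s.
A synchronous orbit has period T, so by Kepler's third law a = (μT²/4π²)^(1/3).
μT²/4π² = 9.692×10¹³ × (2.792×10⁵)² / 39.48 = 1.914×10²³ m³.
a = 5.763×10⁷ m = 57629 km.
Altitude h = a − R = 57629 − 6223 = 51406 km.

h_sync ≈ 51400 km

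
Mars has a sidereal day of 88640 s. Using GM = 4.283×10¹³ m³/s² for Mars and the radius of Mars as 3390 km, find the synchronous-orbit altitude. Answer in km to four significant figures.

A synchronous orbit has period T, so by Kepler's third law a = (μT²/4π²)^(1/3).
μT²/4π² = 4.283×10¹³ × (8.864×10⁴)² / 39.48 = 8.524×10²¹ m³.
a = 2.043×10⁷ m = 20428 km.
Altitude h = a − R = 20428 − 3390 = 17038 km.

h_sync ≈ 17040 km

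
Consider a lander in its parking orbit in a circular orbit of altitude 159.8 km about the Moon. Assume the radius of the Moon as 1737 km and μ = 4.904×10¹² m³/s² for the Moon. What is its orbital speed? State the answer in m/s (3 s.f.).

v ≈ 1610 m/s

r = 1737 + 159.8 = 1896.8 km = 1.8968×10⁶ m.
For a circular orbit v = √(μ/r) = √(4.904×10¹² / 1.897×10⁶) = √(2.585×10⁶) = 1608 m/s.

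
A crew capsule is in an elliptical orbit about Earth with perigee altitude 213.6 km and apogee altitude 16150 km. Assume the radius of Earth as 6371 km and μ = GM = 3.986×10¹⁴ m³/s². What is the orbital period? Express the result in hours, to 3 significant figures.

T ≈ 4.85 hours

r_p = 6371 + 213.6 = 6584.6 km = 6.5846×10⁶ m.
r_a = 6371 + 16150 = 22521 km = 2.2521×10⁷ m.
Semi-major axis a = (r_p + r_a)/2 = (6584.6 + 22521)/2 = 14553 km = 1.455×10⁷ m.
By Kepler's third law T = 2π√(a³/μ) = 2π × 2.781×10³ = 1.747×10⁴ s.
= 4.853 hours.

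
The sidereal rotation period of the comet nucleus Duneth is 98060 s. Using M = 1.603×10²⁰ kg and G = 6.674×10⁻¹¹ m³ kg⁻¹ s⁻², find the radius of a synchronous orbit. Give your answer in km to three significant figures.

μ = GM = 6.674×10⁻¹¹ × 1.603×10²⁰ = 1.070×10¹⁰ m³/s².
A synchronous orbit has period T, so by Kepler's third law a = (μT²/4π²)^(1/3).
μT²/4π² = 1.070×10¹⁰ × (9.806×10⁴)² / 39.48 = 2.606×10¹⁸ m³.
a = 1.376×10⁶ m = 1376.1 km.

r_sync ≈ 1380 km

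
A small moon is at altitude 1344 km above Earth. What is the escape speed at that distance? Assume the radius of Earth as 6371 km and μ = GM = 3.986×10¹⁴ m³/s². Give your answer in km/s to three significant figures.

r = 6371 + 1344 = 7715.0 km = 7.7150×10⁶ m.
Escape speed v_esc = √(2μ/r) = √(2 × 3.986×10¹⁴ / 7.715×10⁶) = √(1.033×10⁸) = 10170 m/s.
= 10.17 km/s.

v_esc ≈ 10.2 km/s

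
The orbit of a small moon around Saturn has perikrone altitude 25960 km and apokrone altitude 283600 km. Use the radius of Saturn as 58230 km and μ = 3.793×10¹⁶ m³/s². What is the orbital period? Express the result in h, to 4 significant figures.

T ≈ 27.86 h

r_p = 58230 + 25960 = 84190 km = 8.4190×10⁷ m.
r_a = 58230 + 283600 = 341830 km = 3.4183×10⁸ m.
Semi-major axis a = (r_p + r_a)/2 = (84190 + 3.4183×10⁵)/2 = 2.1301×10⁵ km = 2.130×10⁸ m.
By Kepler's third law T = 2π√(a³/μ) = 2π × 1.596×10⁴ = 1.003×10⁵ s.
= 27.86 h.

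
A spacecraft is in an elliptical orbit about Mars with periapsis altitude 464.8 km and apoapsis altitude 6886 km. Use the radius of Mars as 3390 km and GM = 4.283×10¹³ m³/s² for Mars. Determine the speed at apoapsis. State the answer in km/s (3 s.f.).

v ≈ 1.51 km/s

r_p = 3390 + 464.8 = 3854.8 km = 3.8548×10⁶ m.
r_a = 3390 + 6886 = 10276 km = 1.0276×10⁷ m.
Semi-major axis a = (r_p + r_a)/2 = 7065.4 km = 7.065×10⁶ m.
Vis-viva: v² = μ(2/r − 1/a) = 4.283×10¹³ × (1.946×10⁻⁷ − 1.415×10⁻⁷) = 2.274×10⁶ m²/s².
v = 1508 m/s = 1.508 km/s.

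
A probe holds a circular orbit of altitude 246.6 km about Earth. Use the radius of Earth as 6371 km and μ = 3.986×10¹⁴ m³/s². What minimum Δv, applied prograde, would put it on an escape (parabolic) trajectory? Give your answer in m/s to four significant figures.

Δv ≈ 3215 m/s

r = 6371 + 246.6 = 6617.6 km = 6.6176×10⁶ m.
Circular speed v_c = √(μ/r) = 7761 m/s.
Escape speed v_esc = √(2μ/r) = √2 × v_c = 10980 m/s.
Δv = v_esc − v_c = 3215 m/s.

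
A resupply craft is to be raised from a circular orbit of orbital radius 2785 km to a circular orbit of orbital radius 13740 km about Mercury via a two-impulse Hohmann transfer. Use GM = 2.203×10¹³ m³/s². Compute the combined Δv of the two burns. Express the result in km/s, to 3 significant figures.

r₁ = 2785 km = 2.785×10⁶ m.
r₂ = 13740 km = 1.374×10⁷ m.
Transfer ellipse a_t = (r₁ + r₂)/2 = 8.262×10⁶ m.
At r₁: circular v_c1 = √(μ/r₁) = 2813 m/s; transfer-periherm v_p = √[μ(2/r₁ − 1/a_t)] = 3627 m/s.
Δv₁ = v_p − v_c1 = 814.4 m/s.
At r₂: circular v_c2 = √(μ/r₂) = 1266 m/s; transfer-apoherm v_a = √[μ(2/r₂ − 1/a_t)] = 735.1 m/s.
Δv₂ = v_c2 − v_a = 531.1 m/s.
Total Δv = Δv₁ + Δv₂ = 1345 m/s = 1.345 km/s.

Δv_total ≈ 1.35 km/s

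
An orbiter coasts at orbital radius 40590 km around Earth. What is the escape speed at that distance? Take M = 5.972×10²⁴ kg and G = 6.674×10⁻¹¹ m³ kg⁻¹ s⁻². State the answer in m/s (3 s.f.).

μ = GM = 6.674×10⁻¹¹ × 5.972×10²⁴ = 3.986×10¹⁴ m³/s².
r = 40590 km = 4.059×10⁷ m.
Escape speed v_esc = √(2μ/r) = √(2 × 3.986×10¹⁴ / 4.059×10⁷) = √(1.964×10⁷) = 4432 m/s.

v_esc ≈ 4430 m/s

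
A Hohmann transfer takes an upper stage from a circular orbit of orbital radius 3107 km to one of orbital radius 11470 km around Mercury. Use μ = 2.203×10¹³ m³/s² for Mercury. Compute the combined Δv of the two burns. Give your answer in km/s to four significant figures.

Δv_total ≈ 1.159 km/s

r₁ = 3107 km = 3.107×10⁶ m.
r₂ = 11470 km = 1.147×10⁷ m.
Transfer ellipse a_t = (r₁ + r₂)/2 = 7.288×10⁶ m.
At r₁: circular v_c1 = √(μ/r₁) = 2663 m/s; transfer-periherm v_p = √[μ(2/r₁ − 1/a_t)] = 3340 m/s.
Δv₁ = v_p − v_c1 = 677.6 m/s.
At r₂: circular v_c2 = √(μ/r₂) = 1386 m/s; transfer-apoherm v_a = √[μ(2/r₂ − 1/a_t)] = 904.9 m/s.
Δv₂ = v_c2 − v_a = 481.0 m/s.
Total Δv = Δv₁ + Δv₂ = 1159 m/s = 1.159 km/s.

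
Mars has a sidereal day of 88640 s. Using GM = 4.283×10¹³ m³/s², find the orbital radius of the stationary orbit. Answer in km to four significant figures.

A synchronous orbit has period T, so by Kepler's third law a = (μT²/4π²)^(1/3).
μT²/4π² = 4.283×10¹³ × (8.864×10⁴)² / 39.48 = 8.524×10²¹ m³.
a = 2.043×10⁷ m = 20428 km.

r_sync ≈ 20430 km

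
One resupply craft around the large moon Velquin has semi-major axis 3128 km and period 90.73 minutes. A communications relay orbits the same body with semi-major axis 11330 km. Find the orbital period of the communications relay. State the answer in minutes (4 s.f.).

Kepler's third law: T² ∝ a³, so T₂ = T₁ (a₂/a₁)^(3/2).
a₂/a₁ = 3.622, (a₂/a₁)^(3/2) = 6.894.
T₂ = 90.73 × 6.894 = 625.5 minutes.

T₂ ≈ 625.5 minutes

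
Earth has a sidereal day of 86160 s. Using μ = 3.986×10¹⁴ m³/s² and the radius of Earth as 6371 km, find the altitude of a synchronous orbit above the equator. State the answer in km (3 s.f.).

A synchronous orbit has period T, so by Kepler's third law a = (μT²/4π²)^(1/3).
μT²/4π² = 3.986×10¹⁴ × (8.616×10⁴)² / 39.48 = 7.495×10²² m³.
a = 4.216×10⁷ m = 42163 km.
Altitude h = a − R = 42163 − 6371 = 35792 km.

h_sync ≈ 35800 km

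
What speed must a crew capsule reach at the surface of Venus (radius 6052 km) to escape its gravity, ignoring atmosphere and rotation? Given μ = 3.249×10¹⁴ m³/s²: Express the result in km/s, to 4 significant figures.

v_esc ≈ 10.36 km/s

r = R = 6.052×10⁶ m.
Escape speed v_esc = √(2μ/r) = √(2 × 3.249×10¹⁴ / 6.052×10⁶) = √(1.074×10⁸) = 10360 m/s.
= 10.36 km/s.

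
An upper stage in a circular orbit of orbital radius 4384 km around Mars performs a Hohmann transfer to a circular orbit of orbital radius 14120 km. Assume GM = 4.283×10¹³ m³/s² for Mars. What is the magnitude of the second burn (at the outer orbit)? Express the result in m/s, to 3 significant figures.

r₁ = 4384 km = 4.384×10⁶ m.
r₂ = 14120 km = 1.412×10⁷ m.
Transfer ellipse a_t = (r₁ + r₂)/2 = 9.252×10⁶ m.
At r₁: circular v_c1 = √(μ/r₁) = 3126 m/s; transfer-periapsis v_p = √[μ(2/r₁ − 1/a_t)] = 3861 m/s.
At r₂: circular v_c2 = √(μ/r₂) = 1742 m/s; transfer-apoapsis v_a = √[μ(2/r₂ − 1/a_t)] = 1199 m/s.
Δv₂ = v_c2 − v_a = 542.8 m/s.

Δv ≈ 543 m/s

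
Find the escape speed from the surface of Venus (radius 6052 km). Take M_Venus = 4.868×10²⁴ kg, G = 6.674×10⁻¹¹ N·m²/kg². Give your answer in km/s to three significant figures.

v_esc ≈ 10.4 km/s

μ = GM = 6.674×10⁻¹¹ × 4.868×10²⁴ = 3.249×10¹⁴ m³/s².
r = R = 6.052×10⁶ m.
Escape speed v_esc = √(2μ/r) = √(2 × 3.249×10¹⁴ / 6.052×10⁶) = √(1.074×10⁸) = 10360 m/s.
= 10.36 km/s.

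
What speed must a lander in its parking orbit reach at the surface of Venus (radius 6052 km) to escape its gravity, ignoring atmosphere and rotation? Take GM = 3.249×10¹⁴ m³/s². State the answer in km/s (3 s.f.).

r = R = 6.052×10⁶ m.
Escape speed v_esc = √(2μ/r) = √(2 × 3.249×10¹⁴ / 6.052×10⁶) = √(1.074×10⁸) = 10360 m/s.
= 10.36 km/s.

v_esc ≈ 10.4 km/s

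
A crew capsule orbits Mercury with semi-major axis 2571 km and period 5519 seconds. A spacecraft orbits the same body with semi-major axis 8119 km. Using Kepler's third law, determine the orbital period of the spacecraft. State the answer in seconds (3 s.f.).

Kepler's third law: T² ∝ a³, so T₂ = T₁ (a₂/a₁)^(3/2).
a₂/a₁ = 3.158, (a₂/a₁)^(3/2) = 5.612.
T₂ = 5519 × 5.612 = 30970 seconds.

T₂ ≈ 31000 seconds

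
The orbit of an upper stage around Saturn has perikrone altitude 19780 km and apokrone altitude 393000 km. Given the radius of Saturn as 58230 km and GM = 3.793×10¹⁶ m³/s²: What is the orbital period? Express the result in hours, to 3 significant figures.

r_p = 58230 + 19780 = 78010 km = 7.8010×10⁷ m.
r_a = 58230 + 393000 = 451230 km = 4.5123×10⁸ m.
Semi-major axis a = (r_p + r_a)/2 = (78010 + 4.5123×10⁵)/2 = 2.6462×10⁵ km = 2.646×10⁸ m.
By Kepler's third law T = 2π√(a³/μ) = 2π × 2.210×10⁴ = 1.389×10⁵ s.
= 38.58 hours.

T ≈ 38.6 hours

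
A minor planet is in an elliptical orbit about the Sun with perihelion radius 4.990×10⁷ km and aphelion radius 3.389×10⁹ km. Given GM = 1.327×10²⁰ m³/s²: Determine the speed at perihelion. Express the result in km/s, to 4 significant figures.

Semi-major axis a = (r_p + r_a)/2 = 1.7194×10⁹ km = 1.719×10¹² m.
Vis-viva: v² = μ(2/r − 1/a) = 1.327×10²⁰ × (4.008×10⁻¹¹ − 5.816×10⁻¹³) = 5.241×10⁹ m²/s².
v = 72400 m/s = 72.40 km/s.

v ≈ 72.40 km/s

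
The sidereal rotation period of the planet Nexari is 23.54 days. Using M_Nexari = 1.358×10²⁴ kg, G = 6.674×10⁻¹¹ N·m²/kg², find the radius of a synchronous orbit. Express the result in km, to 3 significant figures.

r_sync ≈ 2.12×10⁵ km

μ = GM = 6.674×10⁻¹¹ × 1.358×10²⁴ = 9.063×10¹³ m³/s².
T = 23.54 days = 2.034×10⁶ s.
A synchronous orbit has period T, so by Kepler's third law a = (μT²/4π²)^(1/3).
μT²/4π² = 9.063×10¹³ × (2.034×10⁶)² / 39.48 = 9.497×10²⁴ m³.
a = 2.118×10⁸ m = 2.1177×10⁵ km.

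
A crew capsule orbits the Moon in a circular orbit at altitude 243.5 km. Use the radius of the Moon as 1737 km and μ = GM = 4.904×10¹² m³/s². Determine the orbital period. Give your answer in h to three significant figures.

r = 1737 + 243.5 = 1980.5 km = 1.9805×10⁶ m.
Kepler's third law: T = 2π√(r³/μ) = 2π√((1.980×10⁶)³ / 4.904×10¹²).
r³/μ = 1.584×10⁶ s², so T = 2π × 1.259×10³ = 7.908×10³ s.
Converting: 7.908×10³ s ÷ 3600 = 2.197 h.

T ≈ 2.20 h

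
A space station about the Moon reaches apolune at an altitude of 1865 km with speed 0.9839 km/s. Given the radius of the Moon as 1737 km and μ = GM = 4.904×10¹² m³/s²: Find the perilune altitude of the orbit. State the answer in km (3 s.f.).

perilune altitude ≈ 250 km

r_a = 1737 + 1865 = 3602.0 km = 3.602×10⁶ m.
Specific energy ε = v²/2 − μ/r = -8.774×10⁵ J/kg, so a = −μ/(2ε) = 2.795×10⁶ m.
The apsides satisfy r_p + r_a = 2a, so the perilune radius is 2a − r_a = 1.987×10⁶ m = 1987.0 km.
Perilune altitude = 1987.0 − 1737 = 250.01 km.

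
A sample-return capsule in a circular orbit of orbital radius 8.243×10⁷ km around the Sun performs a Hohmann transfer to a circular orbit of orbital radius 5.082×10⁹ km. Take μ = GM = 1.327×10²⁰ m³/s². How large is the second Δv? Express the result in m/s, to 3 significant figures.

r₁ = 8.243×10⁷ km = 8.243×10¹⁰ m.
r₂ = 5.082×10⁹ km = 5.082×10¹² m.
Transfer ellipse a_t = (r₁ + r₂)/2 = 2.582×10¹² m.
At r₁: circular v_c1 = √(μ/r₁) = 40120 m/s; transfer-perihelion v_p = √[μ(2/r₁ − 1/a_t)] = 56290 m/s.
At r₂: circular v_c2 = √(μ/r₂) = 5110 m/s; transfer-aphelion v_a = √[μ(2/r₂ − 1/a_t)] = 913.0 m/s.
Δv₂ = v_c2 − v_a = 4197 m/s.

Δv ≈ 4200 m/s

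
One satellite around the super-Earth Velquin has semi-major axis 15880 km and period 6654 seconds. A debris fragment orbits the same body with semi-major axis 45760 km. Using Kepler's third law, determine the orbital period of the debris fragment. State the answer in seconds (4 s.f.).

T₂ ≈ 32550 seconds

Kepler's third law: T² ∝ a³, so T₂ = T₁ (a₂/a₁)^(3/2).
a₂/a₁ = 2.882, (a₂/a₁)^(3/2) = 4.892.
T₂ = 6654 × 4.892 = 32550 seconds.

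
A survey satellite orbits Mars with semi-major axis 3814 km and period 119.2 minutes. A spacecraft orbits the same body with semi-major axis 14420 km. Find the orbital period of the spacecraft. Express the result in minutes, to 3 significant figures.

Kepler's third law: T² ∝ a³, so T₂ = T₁ (a₂/a₁)^(3/2).
a₂/a₁ = 3.781, (a₂/a₁)^(3/2) = 7.352.
T₂ = 119.2 × 7.352 = 876.3 minutes.

T₂ ≈ 876 minutes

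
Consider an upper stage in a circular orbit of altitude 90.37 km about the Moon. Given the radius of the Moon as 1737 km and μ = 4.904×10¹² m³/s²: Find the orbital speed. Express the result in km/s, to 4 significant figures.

v ≈ 1.638 km/s

r = 1737 + 90.37 = 1827.4 km = 1.8274×10⁶ m.
For a circular orbit v = √(μ/r) = √(4.904×10¹² / 1.827×10⁶) = √(2.684×10⁶) = 1638 m/s.
That is 1.638 km/s.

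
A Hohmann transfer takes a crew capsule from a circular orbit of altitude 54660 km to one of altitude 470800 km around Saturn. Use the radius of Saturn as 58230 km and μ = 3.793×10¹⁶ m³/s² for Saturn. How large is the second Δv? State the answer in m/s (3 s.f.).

r₁ = 58230 + 54660 = 112890 km = 1.1289×10⁸ m.
r₂ = 58230 + 470800 = 529030 km = 5.2903×10⁸ m.
Transfer ellipse a_t = (r₁ + r₂)/2 = 3.210×10⁸ m.
At r₁: circular v_c1 = √(μ/r₁) = 18330 m/s; transfer-perikrone v_p = √[μ(2/r₁ − 1/a_t)] = 23530 m/s.
At r₂: circular v_c2 = √(μ/r₂) = 8467 m/s; transfer-apokrone v_a = √[μ(2/r₂ − 1/a_t)] = 5022 m/s.
Δv₂ = v_c2 − v_a = 3446 m/s.

Δv ≈ 3450 m/s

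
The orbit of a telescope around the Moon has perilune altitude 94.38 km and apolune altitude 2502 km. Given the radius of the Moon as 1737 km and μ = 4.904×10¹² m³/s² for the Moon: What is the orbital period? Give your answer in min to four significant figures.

r_p = 1737 + 94.38 = 1831.4 km = 1.8314×10⁶ m.
r_a = 1737 + 2502 = 4239.0 km = 4.2390×10⁶ m.
Semi-major axis a = (r_p + r_a)/2 = (1831.4 + 4239.0)/2 = 3035.2 km = 3.035×10⁶ m.
By Kepler's third law T = 2π√(a³/μ) = 2π × 2.388×10³ = 1.500×10⁴ s.
= 250.1 min.

T ≈ 250.1 min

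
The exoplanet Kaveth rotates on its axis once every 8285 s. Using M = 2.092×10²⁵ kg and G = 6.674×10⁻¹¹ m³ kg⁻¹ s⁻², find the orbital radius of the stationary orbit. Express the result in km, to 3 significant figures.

μ = GM = 6.674×10⁻¹¹ × 2.092×10²⁵ = 1.396×10¹⁵ m³/s².
A synchronous orbit has period T, so by Kepler's third law a = (μT²/4π²)^(1/3).
μT²/4π² = 1.396×10¹⁵ × (8.285×10³)² / 39.48 = 2.428×10²¹ m³.
a = 1.344×10⁷ m = 13440 km.

r_sync ≈ 13400 km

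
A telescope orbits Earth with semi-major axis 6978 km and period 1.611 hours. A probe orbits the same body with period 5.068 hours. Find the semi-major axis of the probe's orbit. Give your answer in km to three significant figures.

Kepler's third law: a³ ∝ T², so a₂ = a₁ (T₂/T₁)^(2/3).
T₂/T₁ = 3.146, (T₂/T₁)^(2/3) = 2.147.
a₂ = 6978 × 2.147 = 14980 km.

a₂ ≈ 15000 km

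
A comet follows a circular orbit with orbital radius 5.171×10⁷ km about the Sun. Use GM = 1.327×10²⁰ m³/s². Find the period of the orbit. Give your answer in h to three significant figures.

r = 5.171×10⁷ km = 5.171×10¹⁰ m.
Kepler's third law: T = 2π√(r³/μ) = 2π√((5.171×10¹⁰)³ / 1.327×10²⁰).
r³/μ = 1.042×10¹² s², so T = 2π × 1.021×10⁶ = 6.414×10⁶ s.
Converting: 6.414×10⁶ s ÷ 3600 = 1782 h.

T ≈ 1780 h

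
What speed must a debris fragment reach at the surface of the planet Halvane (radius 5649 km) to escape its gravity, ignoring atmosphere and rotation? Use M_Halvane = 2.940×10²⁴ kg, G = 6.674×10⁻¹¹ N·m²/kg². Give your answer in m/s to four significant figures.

v_esc ≈ 8335 m/s

μ = GM = 6.674×10⁻¹¹ × 2.940×10²⁴ = 1.962×10¹⁴ m³/s².
r = R = 5.649×10⁶ m.
Escape speed v_esc = √(2μ/r) = √(2 × 1.962×10¹⁴ / 5.649×10⁶) = √(6.947×10⁷) = 8335 m/s.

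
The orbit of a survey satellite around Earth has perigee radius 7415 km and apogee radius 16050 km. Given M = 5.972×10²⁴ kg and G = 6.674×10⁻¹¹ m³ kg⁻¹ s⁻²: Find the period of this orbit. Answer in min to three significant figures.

μ = GM = 6.674×10⁻¹¹ × 5.972×10²⁴ = 3.986×10¹⁴ m³/s².
Semi-major axis a = (r_p + r_a)/2 = (7415.0 + 16050)/2 = 11732 km = 1.173×10⁷ m.
By Kepler's third law T = 2π√(a³/μ) = 2π × 2.013×10³ = 1.265×10⁴ s.
= 210.8 min.

T ≈ 211 min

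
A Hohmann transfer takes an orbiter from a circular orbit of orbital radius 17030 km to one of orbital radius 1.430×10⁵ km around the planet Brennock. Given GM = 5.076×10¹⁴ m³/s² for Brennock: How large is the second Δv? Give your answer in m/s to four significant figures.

r₁ = 17030 km = 1.703×10⁷ m.
r₂ = 1.430×10⁵ km = 1.430×10⁸ m.
Transfer ellipse a_t = (r₁ + r₂)/2 = 8.002×10⁷ m.
At r₁: circular v_c1 = √(μ/r₁) = 5460 m/s; transfer-periapsis v_p = √[μ(2/r₁ − 1/a_t)] = 7299 m/s.
At r₂: circular v_c2 = √(μ/r₂) = 1884 m/s; transfer-apoapsis v_a = √[μ(2/r₂ − 1/a_t)] = 869.2 m/s.
Δv₂ = v_c2 − v_a = 1015 m/s.

Δv ≈ 1015 m/s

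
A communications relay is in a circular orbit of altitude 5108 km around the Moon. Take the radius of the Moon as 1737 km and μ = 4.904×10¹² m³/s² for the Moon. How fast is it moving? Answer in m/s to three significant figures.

r = 1737 + 5108 = 6845.0 km = 6.8450×10⁶ m.
For a circular orbit v = √(μ/r) = √(4.904×10¹² / 6.845×10⁶) = √(7.164×10⁵) = 846.4 m/s.

v ≈ 846 m/s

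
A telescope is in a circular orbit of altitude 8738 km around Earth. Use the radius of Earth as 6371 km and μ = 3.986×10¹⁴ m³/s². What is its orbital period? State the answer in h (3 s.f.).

r = 6371 + 8738 = 15109 km = 1.5109×10⁷ m.
Kepler's third law: T = 2π√(r³/μ) = 2π√((1.511×10⁷)³ / 3.986×10¹⁴).
r³/μ = 8.653×10⁶ s², so T = 2π × 2.942×10³ = 1.848×10⁴ s.
Converting: 1.848×10⁴ s ÷ 3600 = 5.134 h.

T ≈ 5.13 h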